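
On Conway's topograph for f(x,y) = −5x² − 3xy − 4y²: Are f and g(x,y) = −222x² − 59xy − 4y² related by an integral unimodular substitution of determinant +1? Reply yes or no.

D₁ = -71, D₂ = -71
f is negative-definite; reduce −f:
−f: flip: (5,3,4)→(4,-3,5)
−f: reduced (well bottom): (4,-3,5) with a≤c, −a<b≤a
flip sign back: reduced form of f is (-4,3,-5)
g is negative-definite; reduce −g:
−g: flip: (222,59,4)→(4,-59,222)
−g: translate: b→-3 (≡-59 mod 8), so (4,-59,222)→(4,-3,5)
−g: reduced (well bottom): (4,-3,5) with a≤c, −a<b≤a
flip sign back: reduced form of g is (-4,3,-5)
reduced forms (-4, 3, -5) vs (-4, 3, -5) ⇒ equivalent

yes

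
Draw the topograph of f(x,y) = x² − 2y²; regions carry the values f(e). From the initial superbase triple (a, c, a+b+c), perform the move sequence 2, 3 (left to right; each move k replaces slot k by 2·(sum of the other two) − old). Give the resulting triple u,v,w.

start (1,-2,-1) = (f(1,0),f(0,1),f(1,1))
replace slot 2: 2·(1+(-1)) − (-2) = 2 → (1,2,-1)
replace slot 3: 2·(1+2) − (-1) = 7 → (1,2,7)

1,2,7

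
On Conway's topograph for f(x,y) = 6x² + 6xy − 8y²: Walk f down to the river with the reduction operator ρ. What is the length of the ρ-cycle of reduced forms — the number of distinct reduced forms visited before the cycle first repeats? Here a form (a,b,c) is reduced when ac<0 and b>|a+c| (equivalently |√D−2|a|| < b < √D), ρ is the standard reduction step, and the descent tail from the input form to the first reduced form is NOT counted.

D = 228, ⌊√D⌋ = 15
river: ρ → (-8,10,4)
river: ρ → (4,14,-2)
river: ρ → (-2,14,4)
river: ρ → (4,10,-8)
river: ρ → (-8,6,6)
river: ρ → (6,6,-8)
ρ-cycle length = 6 (tail of 0 descent steps not counted)

6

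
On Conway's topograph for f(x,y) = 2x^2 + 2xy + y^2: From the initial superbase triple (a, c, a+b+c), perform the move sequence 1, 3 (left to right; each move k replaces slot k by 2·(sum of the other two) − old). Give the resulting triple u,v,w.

start (2,1,5) = (f(1,0),f(0,1),f(1,1))
replace slot 1: 2·(1+5) − 2 = 10 → (10,1,5)
replace slot 3: 2·(10+1) − 5 = 17 → (10,1,17)

10,1,17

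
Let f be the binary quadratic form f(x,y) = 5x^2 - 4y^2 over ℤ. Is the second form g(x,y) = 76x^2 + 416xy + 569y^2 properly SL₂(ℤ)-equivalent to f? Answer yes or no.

D₁ = 80, D₂ = 80
river cycle of f (length 2): (-4, 8, 1), (1, 8, -4)
river cycle of g (length 2): (-4, 8, 1), (1, 8, -4)
cycles coincide ⇒ equivalent

yes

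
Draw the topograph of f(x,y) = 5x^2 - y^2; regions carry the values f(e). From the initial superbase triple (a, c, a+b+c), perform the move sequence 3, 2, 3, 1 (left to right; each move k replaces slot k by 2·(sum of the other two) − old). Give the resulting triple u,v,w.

start (5,-1,4) = (f(1,0),f(0,1),f(1,1))
replace slot 3: 2·(5+(-1)) − 4 = 4 → (5,-1,4)
replace slot 2: 2·(5+4) − (-1) = 19 → (5,19,4)
replace slot 3: 2·(5+19) − 4 = 44 → (5,19,44)
replace slot 1: 2·(19+44) − 5 = 121 → (121,19,44)

121,19,44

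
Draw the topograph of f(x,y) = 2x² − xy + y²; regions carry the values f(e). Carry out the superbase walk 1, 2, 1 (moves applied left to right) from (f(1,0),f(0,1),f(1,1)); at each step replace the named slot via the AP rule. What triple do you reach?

start (2,1,2) = (f(1,0),f(0,1),f(1,1))
replace slot 1: 2·(1+2) − 2 = 4 → (4,1,2)
replace slot 2: 2·(4+2) − 1 = 11 → (4,11,2)
replace slot 1: 2·(11+2) − 4 = 22 → (22,11,2)

22,11,2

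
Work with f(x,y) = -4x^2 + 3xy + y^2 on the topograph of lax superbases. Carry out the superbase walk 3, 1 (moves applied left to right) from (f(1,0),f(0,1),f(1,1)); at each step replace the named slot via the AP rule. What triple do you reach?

start (-4,1,0) = (f(1,0),f(0,1),f(1,1))
replace slot 3: 2·((-4)+1) − 0 = -6 → (-4,1,-6)
replace slot 1: 2·(1+(-6)) − (-4) = -6 → (-6,1,-6)

-6,1,-6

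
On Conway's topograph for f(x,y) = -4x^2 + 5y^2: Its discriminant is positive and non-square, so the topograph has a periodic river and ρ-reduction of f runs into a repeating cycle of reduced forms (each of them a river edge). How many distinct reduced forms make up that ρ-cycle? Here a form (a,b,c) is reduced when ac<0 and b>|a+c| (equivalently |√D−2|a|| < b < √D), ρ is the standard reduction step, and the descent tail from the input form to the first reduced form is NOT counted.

D = 80, ⌊√D⌋ = 8
descent: ρ → (5,0,-4)
descent: ρ → (-4,8,1)  [lands on river]
river: ρ → (1,8,-4)
ρ-cycle length = 2 (tail of 2 descent steps not counted)

2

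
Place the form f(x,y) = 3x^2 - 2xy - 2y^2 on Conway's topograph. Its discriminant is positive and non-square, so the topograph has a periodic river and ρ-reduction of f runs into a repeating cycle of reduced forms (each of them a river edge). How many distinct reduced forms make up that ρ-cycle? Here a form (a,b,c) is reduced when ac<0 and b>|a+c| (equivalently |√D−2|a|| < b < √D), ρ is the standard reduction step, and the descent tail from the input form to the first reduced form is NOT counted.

D = 28, ⌊√D⌋ = 5
descent: ρ → (-2,2,3)  [lands on river]
river: ρ → (3,4,-1)
river: ρ → (-1,4,3)
river: ρ → (3,2,-2)
ρ-cycle length = 4 (tail of 1 descent step not counted)

4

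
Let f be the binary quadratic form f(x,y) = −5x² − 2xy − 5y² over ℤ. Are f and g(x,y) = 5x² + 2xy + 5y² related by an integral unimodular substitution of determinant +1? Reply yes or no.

D₁ = -96, D₂ = -96
f is negative-definite; reduce −f:
−f: reduced (well bottom): (5,2,5) with a≤c, −a<b≤a
flip sign back: reduced form of f is (-5,-2,-5)
g: reduced (well bottom): (5,2,5) with a≤c, −a<b≤a
reduced forms (-5, -2, -5) vs (5, 2, 5) ⇒ inequivalent

no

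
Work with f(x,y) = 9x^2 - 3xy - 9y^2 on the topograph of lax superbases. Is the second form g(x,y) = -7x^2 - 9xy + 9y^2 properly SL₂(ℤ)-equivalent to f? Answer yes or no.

D₁ = 333, D₂ = 333
river cycle of f (length 6): (-9, 3, 9), (9, 15, -3), (-3, 15, 9), (9, 3, -9), (-9, 15, 3), (3, 15, -9)
river cycle of g (length 6): (9, 9, -7), (-7, 5, 11), (11, 17, -1), (-1, 17, 11), (11, 5, -7), (-7, 9, 9)
cycles differ ⇒ inequivalent

no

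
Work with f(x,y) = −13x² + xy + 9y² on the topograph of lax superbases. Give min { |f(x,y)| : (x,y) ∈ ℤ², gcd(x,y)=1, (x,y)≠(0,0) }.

descent: ρ → (9,17,-5)  [lands on river]
river: ρ → (-5,13,15)
river: ρ → (15,17,-3)
river: ρ → (-3,19,9)
closes: descent 1, river 4
min |a| on river = 3

3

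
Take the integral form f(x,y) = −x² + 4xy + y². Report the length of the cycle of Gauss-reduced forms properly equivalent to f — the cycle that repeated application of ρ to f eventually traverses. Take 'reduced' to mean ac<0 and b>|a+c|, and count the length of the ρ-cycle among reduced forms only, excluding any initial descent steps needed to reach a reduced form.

D = 20, ⌊√D⌋ = 4
river: ρ → (1,4,-1)
river: ρ → (-1,4,1)
ρ-cycle length = 2 (tail of 0 descent steps not counted)

2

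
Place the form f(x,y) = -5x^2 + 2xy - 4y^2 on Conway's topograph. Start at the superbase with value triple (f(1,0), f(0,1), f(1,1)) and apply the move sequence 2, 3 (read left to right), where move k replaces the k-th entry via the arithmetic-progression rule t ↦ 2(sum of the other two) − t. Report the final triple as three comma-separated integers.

start (-5,-4,-7) = (f(1,0),f(0,1),f(1,1))
replace slot 2: 2·((-5)+(-7)) − (-4) = -20 → (-5,-20,-7)
replace slot 3: 2·((-5)+(-20)) − (-7) = -43 → (-5,-20,-43)

-5,-20,-43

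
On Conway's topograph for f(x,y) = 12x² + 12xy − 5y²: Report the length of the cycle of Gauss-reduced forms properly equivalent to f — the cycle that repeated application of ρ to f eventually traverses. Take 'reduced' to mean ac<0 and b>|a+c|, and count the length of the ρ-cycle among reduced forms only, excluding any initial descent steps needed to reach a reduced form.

D = 384, ⌊√D⌋ = 19
river: ρ → (-5,18,3)
river: ρ → (3,18,-5)
river: ρ → (-5,12,12)
river: ρ → (12,12,-5)
ρ-cycle length = 4 (tail of 0 descent steps not counted)

4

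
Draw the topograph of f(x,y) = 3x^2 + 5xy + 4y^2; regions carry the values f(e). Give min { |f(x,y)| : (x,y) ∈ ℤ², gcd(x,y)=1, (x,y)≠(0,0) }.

translate: b→-1 (≡5 mod 6), so (3,5,4)→(3,-1,2)
flip: (3,-1,2)→(2,1,3)
reduced (well bottom): (2,1,3) with a≤c, −a<b≤a
well minimum = a = 2

2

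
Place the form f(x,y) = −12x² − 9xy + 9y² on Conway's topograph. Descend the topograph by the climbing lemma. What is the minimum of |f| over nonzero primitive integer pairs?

descent: ρ → (9,9,-12)  [lands on river]
river: ρ → (-12,15,6)
river: ρ → (6,21,-3)
river: ρ → (-3,21,6)
river: ρ → (6,15,-12)
river: ρ → (-12,9,9)
closes: descent 1, river 6
min |a| on river = 3

3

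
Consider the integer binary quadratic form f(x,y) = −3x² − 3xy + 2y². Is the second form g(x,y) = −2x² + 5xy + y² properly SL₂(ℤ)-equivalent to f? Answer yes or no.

D₁ = 33, D₂ = 33
river cycle of f (length 4): (2, 3, -3), (-3, 3, 2), (2, 5, -1), (-1, 5, 2)
river cycle of g (length 4): (1, 5, -2), (-2, 3, 3), (3, 3, -2), (-2, 5, 1)
cycles differ ⇒ inequivalent

no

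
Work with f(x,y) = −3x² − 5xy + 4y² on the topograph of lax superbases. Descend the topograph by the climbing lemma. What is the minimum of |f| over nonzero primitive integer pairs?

descent: ρ → (4,5,-3)  [lands on river]
river: ρ → (-3,7,2)
river: ρ → (2,5,-6)
river: ρ → (-6,7,1)
river: ρ → (1,7,-6)
river: ρ → (-6,5,2)
river: ρ → (2,7,-3)
river: ρ → (-3,5,4)
river: ρ → (4,3,-4)
river: ρ → (-4,5,3)
river: ρ → (3,7,-2)
river: ρ → (-2,5,6)
river: ρ → (6,7,-1)
river: ρ → (-1,7,6)
river: ρ → (6,5,-2)
river: ρ → (-2,7,3)
river: ρ → (3,5,-4)
river: ρ → (-4,3,4)
closes: descent 1, river 18
min |a| on river = 1

1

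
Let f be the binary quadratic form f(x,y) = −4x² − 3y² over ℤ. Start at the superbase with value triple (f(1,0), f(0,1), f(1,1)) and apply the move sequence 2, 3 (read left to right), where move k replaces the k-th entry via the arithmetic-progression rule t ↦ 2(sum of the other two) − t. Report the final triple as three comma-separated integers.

start (-4,-3,-7) = (f(1,0),f(0,1),f(1,1))
replace slot 2: 2·((-4)+(-7)) − (-3) = -19 → (-4,-19,-7)
replace slot 3: 2·((-4)+(-19)) − (-7) = -39 → (-4,-19,-39)

-4,-19,-39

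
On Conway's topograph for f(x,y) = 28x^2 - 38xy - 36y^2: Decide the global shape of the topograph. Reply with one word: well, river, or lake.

D = b²−4ac = (-38)² − 4·28·(-36) = 5476
D = 74² is a perfect square ⇒ form factors over ℤ ⇒ lakes

lake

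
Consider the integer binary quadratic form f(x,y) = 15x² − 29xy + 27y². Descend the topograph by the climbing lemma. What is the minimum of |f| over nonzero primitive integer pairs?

translate: b→1 (≡-29 mod 30), so (15,-29,27)→(15,1,13)
flip: (15,1,13)→(13,-1,15)
reduced (well bottom): (13,-1,15) with a≤c, −a<b≤a
well minimum = a = 13

13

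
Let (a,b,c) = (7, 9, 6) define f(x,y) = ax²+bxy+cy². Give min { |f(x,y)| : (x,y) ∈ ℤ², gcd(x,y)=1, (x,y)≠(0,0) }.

translate: b→-5 (≡9 mod 14), so (7,9,6)→(7,-5,4)
flip: (7,-5,4)→(4,5,7)
translate: b→-3 (≡5 mod 8), so (4,5,7)→(4,-3,6)
reduced (well bottom): (4,-3,6) with a≤c, −a<b≤a
well minimum = a = 4

4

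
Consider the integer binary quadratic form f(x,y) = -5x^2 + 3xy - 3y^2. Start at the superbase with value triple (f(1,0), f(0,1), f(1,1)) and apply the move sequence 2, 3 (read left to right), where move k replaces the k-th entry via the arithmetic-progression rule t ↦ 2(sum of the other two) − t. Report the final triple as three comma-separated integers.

start (-5,-3,-5) = (f(1,0),f(0,1),f(1,1))
replace slot 2: 2·((-5)+(-5)) − (-3) = -17 → (-5,-17,-5)
replace slot 3: 2·((-5)+(-17)) − (-5) = -39 → (-5,-17,-39)

-5,-17,-39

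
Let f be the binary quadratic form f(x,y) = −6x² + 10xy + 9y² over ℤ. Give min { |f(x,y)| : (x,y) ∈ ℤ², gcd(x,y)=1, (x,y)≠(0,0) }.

river: ρ → (9,8,-7)
river: ρ → (-7,6,10)
river: ρ → (10,14,-3)
river: ρ → (-3,16,5)
river: ρ → (5,14,-6)
river: ρ → (-6,10,9)
closes: descent 0, river 6
min |a| on river = 3

3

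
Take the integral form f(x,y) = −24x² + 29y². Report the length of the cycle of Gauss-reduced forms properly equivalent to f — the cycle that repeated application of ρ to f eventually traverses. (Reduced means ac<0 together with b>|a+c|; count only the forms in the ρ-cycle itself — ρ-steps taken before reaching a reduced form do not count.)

D = 2784, ⌊√D⌋ = 52
descent: ρ → (29,0,-24)
descent: ρ → (-24,48,5)  [lands on river]
river: ρ → (5,52,-4)
river: ρ → (-4,52,5)
river: ρ → (5,48,-24)
ρ-cycle length = 4 (tail of 2 descent steps not counted)

4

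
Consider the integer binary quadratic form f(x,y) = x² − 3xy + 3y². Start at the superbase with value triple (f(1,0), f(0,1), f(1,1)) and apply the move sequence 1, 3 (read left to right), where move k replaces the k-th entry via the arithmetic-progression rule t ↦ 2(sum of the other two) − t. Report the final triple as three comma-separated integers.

start (1,3,1) = (f(1,0),f(0,1),f(1,1))
replace slot 1: 2·(3+1) − 1 = 7 → (7,3,1)
replace slot 3: 2·(7+3) − 1 = 19 → (7,3,19)

7,3,19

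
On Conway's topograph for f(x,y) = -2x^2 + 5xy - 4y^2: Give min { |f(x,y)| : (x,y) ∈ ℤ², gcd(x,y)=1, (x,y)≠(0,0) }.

translate: b→-1 (≡-5 mod 4), so (2,-5,4)→(2,-1,1)
flip: (2,-1,1)→(1,1,2)
reduced (well bottom): (1,1,2) with a≤c, −a<b≤a
well minimum |f| = |-1| = 1 (negative-definite)

1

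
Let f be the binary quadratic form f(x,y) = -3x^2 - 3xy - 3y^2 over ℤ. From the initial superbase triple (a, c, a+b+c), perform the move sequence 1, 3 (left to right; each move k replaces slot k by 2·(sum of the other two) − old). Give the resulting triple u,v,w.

start (-3,-3,-9) = (f(1,0),f(0,1),f(1,1))
replace slot 1: 2·((-3)+(-9)) − (-3) = -21 → (-21,-3,-9)
replace slot 3: 2·((-21)+(-3)) − (-9) = -39 → (-21,-3,-39)

-21,-3,-39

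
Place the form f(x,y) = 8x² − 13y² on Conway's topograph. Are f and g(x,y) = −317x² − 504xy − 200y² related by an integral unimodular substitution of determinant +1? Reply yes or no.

D₁ = 416, D₂ = 416
river cycle of f (length 6): (8, 16, -5), (-5, 14, 11), (11, 8, -8), (-8, 8, 11), (11, 14, -5), (-5, 16, 8)
river cycle of g (length 6): (8, 16, -5), (-5, 14, 11), (11, 8, -8), (-8, 8, 11), (11, 14, -5), (-5, 16, 8)
cycles coincide ⇒ equivalent

yes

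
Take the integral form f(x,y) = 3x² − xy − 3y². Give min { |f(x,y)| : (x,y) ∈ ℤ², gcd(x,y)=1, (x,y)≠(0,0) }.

descent: ρ → (-3,1,3)  [lands on river]
river: ρ → (3,5,-1)
river: ρ → (-1,5,3)
river: ρ → (3,1,-3)
river: ρ → (-3,5,1)
river: ρ → (1,5,-3)
closes: descent 1, river 6
min |a| on river = 1

1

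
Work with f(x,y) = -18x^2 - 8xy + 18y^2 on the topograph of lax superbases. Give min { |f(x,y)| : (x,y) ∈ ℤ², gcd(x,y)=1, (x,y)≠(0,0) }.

descent: ρ → (18,8,-18)  [lands on river]
river: ρ → (-18,28,8)
river: ρ → (8,36,-2)
river: ρ → (-2,36,8)
river: ρ → (8,28,-18)
river: ρ → (-18,8,18)
river: ρ → (18,28,-8)
river: ρ → (-8,36,2)
river: ρ → (2,36,-8)
river: ρ → (-8,28,18)
closes: descent 1, river 10
min |a| on river = 2

2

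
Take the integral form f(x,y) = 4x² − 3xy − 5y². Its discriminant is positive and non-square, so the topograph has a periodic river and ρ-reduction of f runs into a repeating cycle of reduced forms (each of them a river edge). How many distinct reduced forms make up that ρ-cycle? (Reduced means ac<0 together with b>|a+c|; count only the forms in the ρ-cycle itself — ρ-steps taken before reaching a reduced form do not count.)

D = 89, ⌊√D⌋ = 9
descent: ρ → (-5,3,4)  [lands on river]
river: ρ → (4,5,-4)
river: ρ → (-4,3,5)
river: ρ → (5,7,-2)
river: ρ → (-2,9,1)
river: ρ → (1,9,-2)
river: ρ → (-2,7,5)
river: ρ → (5,3,-4)
river: ρ → (-4,5,4)
river: ρ → (4,3,-5)
river: ρ → (-5,7,2)
river: ρ → (2,9,-1)
river: ρ → (-1,9,2)
river: ρ → (2,7,-5)
ρ-cycle length = 14 (tail of 1 descent step not counted)

14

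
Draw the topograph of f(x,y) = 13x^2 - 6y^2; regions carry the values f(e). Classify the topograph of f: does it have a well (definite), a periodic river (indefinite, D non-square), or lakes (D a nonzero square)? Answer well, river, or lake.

D = b²−4ac = 0² − 4·13·(-6) = 312
D > 0 non-square ⇒ indefinite ⇒ periodic river

river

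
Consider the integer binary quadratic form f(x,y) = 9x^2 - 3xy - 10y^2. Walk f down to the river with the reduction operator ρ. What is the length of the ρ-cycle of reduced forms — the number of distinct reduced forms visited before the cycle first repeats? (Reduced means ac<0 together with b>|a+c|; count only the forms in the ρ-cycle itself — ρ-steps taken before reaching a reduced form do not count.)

D = 369, ⌊√D⌋ = 19
descent: ρ → (-10,3,9)  [lands on river]
river: ρ → (9,15,-4)
river: ρ → (-4,17,5)
river: ρ → (5,13,-10)
river: ρ → (-10,7,8)
river: ρ → (8,9,-9)
river: ρ → (-9,9,8)
river: ρ → (8,7,-10)
river: ρ → (-10,13,5)
river: ρ → (5,17,-4)
river: ρ → (-4,15,9)
river: ρ → (9,3,-10)
river: ρ → (-10,17,2)
river: ρ → (2,19,-1)
river: ρ → (-1,19,2)
river: ρ → (2,17,-10)
ρ-cycle length = 16 (tail of 1 descent step not counted)

16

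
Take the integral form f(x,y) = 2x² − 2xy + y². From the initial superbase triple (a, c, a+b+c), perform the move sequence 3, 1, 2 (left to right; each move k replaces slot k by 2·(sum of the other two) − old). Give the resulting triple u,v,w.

start (2,1,1) = (f(1,0),f(0,1),f(1,1))
replace slot 3: 2·(2+1) − 1 = 5 → (2,1,5)
replace slot 1: 2·(1+5) − 2 = 10 → (10,1,5)
replace slot 2: 2·(10+5) − 1 = 29 → (10,29,5)

10,29,5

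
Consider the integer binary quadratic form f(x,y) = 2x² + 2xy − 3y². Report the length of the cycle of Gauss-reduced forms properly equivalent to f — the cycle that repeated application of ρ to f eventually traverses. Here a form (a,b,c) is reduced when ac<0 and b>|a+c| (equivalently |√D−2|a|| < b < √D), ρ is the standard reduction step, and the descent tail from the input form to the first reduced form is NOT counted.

D = 28, ⌊√D⌋ = 5
river: ρ → (-3,4,1)
river: ρ → (1,4,-3)
river: ρ → (-3,2,2)
river: ρ → (2,2,-3)
ρ-cycle length = 4 (tail of 0 descent steps not counted)

4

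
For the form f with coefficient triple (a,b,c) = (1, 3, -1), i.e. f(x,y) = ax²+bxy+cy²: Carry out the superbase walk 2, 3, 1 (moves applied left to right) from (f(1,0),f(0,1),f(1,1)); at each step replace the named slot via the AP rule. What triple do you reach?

start (1,-1,3) = (f(1,0),f(0,1),f(1,1))
replace slot 2: 2·(1+3) − (-1) = 9 → (1,9,3)
replace slot 3: 2·(1+9) − 3 = 17 → (1,9,17)
replace slot 1: 2·(9+17) − 1 = 51 → (51,9,17)

51,9,17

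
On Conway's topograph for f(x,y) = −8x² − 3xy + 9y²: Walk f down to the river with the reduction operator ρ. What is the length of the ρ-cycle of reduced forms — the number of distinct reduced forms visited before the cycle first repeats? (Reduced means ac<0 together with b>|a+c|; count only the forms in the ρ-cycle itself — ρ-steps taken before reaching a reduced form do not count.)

D = 297, ⌊√D⌋ = 17
descent: ρ → (9,3,-8)  [lands on river]
river: ρ → (-8,13,4)
river: ρ → (4,11,-11)
river: ρ → (-11,11,4)
river: ρ → (4,13,-8)
river: ρ → (-8,3,9)
river: ρ → (9,15,-2)
river: ρ → (-2,17,1)
river: ρ → (1,17,-2)
river: ρ → (-2,15,9)
ρ-cycle length = 10 (tail of 1 descent step not counted)

10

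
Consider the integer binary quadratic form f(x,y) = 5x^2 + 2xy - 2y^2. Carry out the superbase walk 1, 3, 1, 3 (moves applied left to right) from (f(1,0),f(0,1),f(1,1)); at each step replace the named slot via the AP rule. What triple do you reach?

start (5,-2,5) = (f(1,0),f(0,1),f(1,1))
replace slot 1: 2·((-2)+5) − 5 = 1 → (1,-2,5)
replace slot 3: 2·(1+(-2)) − 5 = -7 → (1,-2,-7)
replace slot 1: 2·((-2)+(-7)) − 1 = -19 → (-19,-2,-7)
replace slot 3: 2·((-19)+(-2)) − (-7) = -35 → (-19,-2,-35)

-19,-2,-35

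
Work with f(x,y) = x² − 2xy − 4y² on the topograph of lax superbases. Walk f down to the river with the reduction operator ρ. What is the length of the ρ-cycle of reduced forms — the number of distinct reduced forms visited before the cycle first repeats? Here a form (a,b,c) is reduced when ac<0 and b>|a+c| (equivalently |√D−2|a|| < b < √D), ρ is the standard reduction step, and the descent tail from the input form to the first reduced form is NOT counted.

D = 20, ⌊√D⌋ = 4
descent: ρ → (-4,2,1)
descent: ρ → (1,4,-1)  [lands on river]
river: ρ → (-1,4,1)
ρ-cycle length = 2 (tail of 2 descent steps not counted)

2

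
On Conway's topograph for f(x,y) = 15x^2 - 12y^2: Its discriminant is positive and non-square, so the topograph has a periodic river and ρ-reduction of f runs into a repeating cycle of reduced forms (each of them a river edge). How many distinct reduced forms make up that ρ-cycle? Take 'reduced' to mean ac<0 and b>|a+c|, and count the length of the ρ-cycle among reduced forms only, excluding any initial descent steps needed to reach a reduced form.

D = 720, ⌊√D⌋ = 26
descent: ρ → (-12,24,3)  [lands on river]
river: ρ → (3,24,-12)
ρ-cycle length = 2 (tail of 1 descent step not counted)

2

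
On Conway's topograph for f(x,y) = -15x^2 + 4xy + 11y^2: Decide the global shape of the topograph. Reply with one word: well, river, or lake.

D = b²−4ac = 4² − 4·(-15)·11 = 676
D = 26² is a perfect square ⇒ form factors over ℤ ⇒ lakes

lake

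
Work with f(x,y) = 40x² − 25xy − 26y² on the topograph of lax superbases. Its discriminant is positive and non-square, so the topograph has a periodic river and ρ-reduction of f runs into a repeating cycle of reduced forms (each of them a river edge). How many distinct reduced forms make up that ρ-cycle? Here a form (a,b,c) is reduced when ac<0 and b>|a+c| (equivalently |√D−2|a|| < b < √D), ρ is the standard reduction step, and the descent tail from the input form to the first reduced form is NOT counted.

D = 4785, ⌊√D⌋ = 69
descent: ρ → (-26,25,40)  [lands on river]
river: ρ → (40,55,-11)
river: ρ → (-11,55,40)
river: ρ → (40,25,-26)
river: ρ → (-26,27,39)
river: ρ → (39,51,-14)
river: ρ → (-14,61,19)
river: ρ → (19,53,-26)
river: ρ → (-26,51,21)
river: ρ → (21,33,-44)
river: ρ → (-44,55,10)
river: ρ → (10,65,-14)
river: ρ → (-14,47,46)
river: ρ → (46,45,-15)
river: ρ → (-15,45,46)
river: ρ → (46,47,-14)
river: ρ → (-14,65,10)
river: ρ → (10,55,-44)
river: ρ → (-44,33,21)
river: ρ → (21,51,-26)
river: ρ → (-26,53,19)
river: ρ → (19,61,-14)
river: ρ → (-14,51,39)
river: ρ → (39,27,-26)
ρ-cycle length = 24 (tail of 1 descent step not counted)

24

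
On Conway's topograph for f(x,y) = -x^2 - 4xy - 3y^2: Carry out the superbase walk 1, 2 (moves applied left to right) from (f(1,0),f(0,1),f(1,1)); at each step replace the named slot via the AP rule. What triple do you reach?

start (-1,-3,-8) = (f(1,0),f(0,1),f(1,1))
replace slot 1: 2·((-3)+(-8)) − (-1) = -21 → (-21,-3,-8)
replace slot 2: 2·((-21)+(-8)) − (-3) = -55 → (-21,-55,-8)

-21,-55,-8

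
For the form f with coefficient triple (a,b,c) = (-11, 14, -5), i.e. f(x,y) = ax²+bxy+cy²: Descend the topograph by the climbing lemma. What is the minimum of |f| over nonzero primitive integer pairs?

translate: b→8 (≡-14 mod 22), so (11,-14,5)→(11,8,2)
flip: (11,8,2)→(2,-8,11)
translate: b→0 (≡-8 mod 4), so (2,-8,11)→(2,0,3)
reduced (well bottom): (2,0,3) with a≤c, −a<b≤a
well minimum |f| = |-2| = 2 (negative-definite)

2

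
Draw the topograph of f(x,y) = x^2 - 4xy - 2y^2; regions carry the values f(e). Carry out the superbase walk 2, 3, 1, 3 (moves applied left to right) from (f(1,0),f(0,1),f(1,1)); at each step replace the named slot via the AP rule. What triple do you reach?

start (1,-2,-5) = (f(1,0),f(0,1),f(1,1))
replace slot 2: 2·(1+(-5)) − (-2) = -6 → (1,-6,-5)
replace slot 3: 2·(1+(-6)) − (-5) = -5 → (1,-6,-5)
replace slot 1: 2·((-6)+(-5)) − 1 = -23 → (-23,-6,-5)
replace slot 3: 2·((-23)+(-6)) − (-5) = -53 → (-23,-6,-53)

-23,-6,-53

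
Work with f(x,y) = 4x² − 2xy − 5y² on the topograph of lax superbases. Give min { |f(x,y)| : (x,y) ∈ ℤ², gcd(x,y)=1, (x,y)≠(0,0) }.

descent: ρ → (-5,2,4)  [lands on river]
river: ρ → (4,6,-3)
river: ρ → (-3,6,4)
river: ρ → (4,2,-5)
river: ρ → (-5,8,1)
river: ρ → (1,8,-5)
closes: descent 1, river 6
min |a| on river = 1

1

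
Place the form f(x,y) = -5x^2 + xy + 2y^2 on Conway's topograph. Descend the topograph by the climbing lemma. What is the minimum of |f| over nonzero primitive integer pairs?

descent: ρ → (2,3,-4)  [lands on river]
river: ρ → (-4,5,1)
river: ρ → (1,5,-4)
river: ρ → (-4,3,2)
river: ρ → (2,5,-2)
river: ρ → (-2,3,4)
river: ρ → (4,5,-1)
river: ρ → (-1,5,4)
river: ρ → (4,3,-2)
river: ρ → (-2,5,2)
closes: descent 1, river 10
min |a| on river = 1

1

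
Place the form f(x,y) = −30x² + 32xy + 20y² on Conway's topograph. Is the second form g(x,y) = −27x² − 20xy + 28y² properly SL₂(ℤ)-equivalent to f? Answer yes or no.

D₁ = 3424, D₂ = 3424
river cycle of f (length 26): (20, 48, -14), (-14, 36, 38), (38, 40, -12), (-12, 56, 6), (6, 52, -30), (-30, 8, 28), (28, 48, -10), (-10, 52, 18), (18, 56, -4), (-4, 56, 18), … (16 more)
river cycle of g (length 26): (28, 20, -27), (-27, 34, 21), (21, 50, -11), (-11, 38, 45), (45, 52, -4), (-4, 52, 45), (45, 38, -11), (-11, 50, 21), (21, 34, -27), (-27, 20, 28), … (16 more)
cycles differ ⇒ inequivalent

no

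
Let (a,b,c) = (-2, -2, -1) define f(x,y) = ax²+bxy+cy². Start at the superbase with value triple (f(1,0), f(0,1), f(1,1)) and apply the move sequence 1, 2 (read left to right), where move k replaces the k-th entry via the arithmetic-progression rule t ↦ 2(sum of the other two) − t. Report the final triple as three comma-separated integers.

start (-2,-1,-5) = (f(1,0),f(0,1),f(1,1))
replace slot 1: 2·((-1)+(-5)) − (-2) = -10 → (-10,-1,-5)
replace slot 2: 2·((-10)+(-5)) − (-1) = -29 → (-10,-29,-5)

-10,-29,-5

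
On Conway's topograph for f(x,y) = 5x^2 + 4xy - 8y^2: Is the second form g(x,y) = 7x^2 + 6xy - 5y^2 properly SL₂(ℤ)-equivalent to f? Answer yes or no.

D₁ = 176, D₂ = 176
river cycle of f (length 8): (-8, 12, 1), (1, 12, -8), (-8, 4, 5), (5, 6, -7), (-7, 8, 4), (4, 8, -7), (-7, 6, 5), (5, 4, -8)
river cycle of g (length 8): (-5, 4, 8), (8, 12, -1), (-1, 12, 8), (8, 4, -5), (-5, 6, 7), (7, 8, -4), (-4, 8, 7), (7, 6, -5)
cycles differ ⇒ inequivalent

no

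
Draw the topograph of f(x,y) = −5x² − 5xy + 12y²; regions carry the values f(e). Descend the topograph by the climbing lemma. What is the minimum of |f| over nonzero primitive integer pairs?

descent: ρ → (12,5,-5)
descent: ρ → (-5,15,2)  [lands on river]
river: ρ → (2,13,-12)
river: ρ → (-12,11,3)
river: ρ → (3,13,-8)
river: ρ → (-8,3,8)
river: ρ → (8,13,-3)
river: ρ → (-3,11,12)
river: ρ → (12,13,-2)
river: ρ → (-2,15,5)
river: ρ → (5,15,-2)
river: ρ → (-2,13,12)
river: ρ → (12,11,-3)
river: ρ → (-3,13,8)
river: ρ → (8,3,-8)
river: ρ → (-8,13,3)
river: ρ → (3,11,-12)
river: ρ → (-12,13,2)
river: ρ → (2,15,-5)
closes: descent 2, river 18
min |a| on river = 2

2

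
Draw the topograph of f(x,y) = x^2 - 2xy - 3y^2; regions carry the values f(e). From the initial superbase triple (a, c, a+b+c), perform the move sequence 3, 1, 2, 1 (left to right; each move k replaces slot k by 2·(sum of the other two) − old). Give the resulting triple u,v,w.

start (1,-3,-4) = (f(1,0),f(0,1),f(1,1))
replace slot 3: 2·(1+(-3)) − (-4) = 0 → (1,-3,0)
replace slot 1: 2·((-3)+0) − 1 = -7 → (-7,-3,0)
replace slot 2: 2·((-7)+0) − (-3) = -11 → (-7,-11,0)
replace slot 1: 2·((-11)+0) − (-7) = -15 → (-15,-11,0)

-15,-11,0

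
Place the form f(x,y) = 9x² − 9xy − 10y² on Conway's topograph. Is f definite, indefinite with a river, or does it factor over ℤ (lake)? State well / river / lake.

D = b²−4ac = (-9)² − 4·9·(-10) = 441
D = 21² is a perfect square ⇒ form factors over ℤ ⇒ lakes

lake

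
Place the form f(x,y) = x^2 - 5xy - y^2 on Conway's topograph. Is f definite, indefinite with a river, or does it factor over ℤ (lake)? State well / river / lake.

D = b²−4ac = (-5)² − 4·1·(-1) = 29
D > 0 non-square ⇒ indefinite ⇒ periodic river

river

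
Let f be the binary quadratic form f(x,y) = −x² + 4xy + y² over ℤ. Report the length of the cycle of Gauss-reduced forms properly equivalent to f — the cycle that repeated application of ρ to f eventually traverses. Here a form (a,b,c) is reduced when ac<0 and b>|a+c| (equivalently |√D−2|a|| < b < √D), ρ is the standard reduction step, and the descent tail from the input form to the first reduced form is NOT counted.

D = 20, ⌊√D⌋ = 4
river: ρ → (1,4,-1)
river: ρ → (-1,4,1)
ρ-cycle length = 2 (tail of 0 descent steps not counted)

2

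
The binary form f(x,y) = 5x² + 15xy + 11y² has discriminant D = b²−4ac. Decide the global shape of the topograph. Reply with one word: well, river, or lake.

D = b²−4ac = 15² − 4·5·11 = 5
D > 0 non-square ⇒ indefinite ⇒ periodic river

river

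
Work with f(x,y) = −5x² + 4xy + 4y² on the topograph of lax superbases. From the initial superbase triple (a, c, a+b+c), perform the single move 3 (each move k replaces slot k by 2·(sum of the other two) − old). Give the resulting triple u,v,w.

start (-5,4,3) = (f(1,0),f(0,1),f(1,1))
replace slot 3: 2·((-5)+4) − 3 = -5 → (-5,4,-5)

-5,4,-5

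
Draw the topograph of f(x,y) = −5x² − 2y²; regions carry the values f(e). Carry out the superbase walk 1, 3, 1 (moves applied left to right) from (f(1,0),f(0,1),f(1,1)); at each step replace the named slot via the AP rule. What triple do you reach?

start (-5,-2,-7) = (f(1,0),f(0,1),f(1,1))
replace slot 1: 2·((-2)+(-7)) − (-5) = -13 → (-13,-2,-7)
replace slot 3: 2·((-13)+(-2)) − (-7) = -23 → (-13,-2,-23)
replace slot 1: 2·((-2)+(-23)) − (-13) = -37 → (-37,-2,-23)

-37,-2,-23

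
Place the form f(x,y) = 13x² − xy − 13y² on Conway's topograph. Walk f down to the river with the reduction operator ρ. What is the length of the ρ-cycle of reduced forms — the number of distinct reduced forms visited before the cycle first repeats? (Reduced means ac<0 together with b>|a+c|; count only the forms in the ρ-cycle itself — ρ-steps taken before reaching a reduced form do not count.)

D = 677, ⌊√D⌋ = 26
descent: ρ → (-13,1,13)  [lands on river]
river: ρ → (13,25,-1)
river: ρ → (-1,25,13)
river: ρ → (13,1,-13)
river: ρ → (-13,25,1)
river: ρ → (1,25,-13)
ρ-cycle length = 6 (tail of 1 descent step not counted)

6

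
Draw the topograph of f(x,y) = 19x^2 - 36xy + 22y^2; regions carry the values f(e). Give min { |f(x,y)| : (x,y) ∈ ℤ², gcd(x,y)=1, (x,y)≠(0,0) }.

translate: b→2 (≡-36 mod 38), so (19,-36,22)→(19,2,5)
flip: (19,2,5)→(5,-2,19)
reduced (well bottom): (5,-2,19) with a≤c, −a<b≤a
well minimum = a = 5

5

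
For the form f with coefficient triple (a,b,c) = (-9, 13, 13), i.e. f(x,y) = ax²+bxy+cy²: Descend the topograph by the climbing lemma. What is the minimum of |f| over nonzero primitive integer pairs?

river: ρ → (13,13,-9)
river: ρ → (-9,23,3)
river: ρ → (3,25,-1)
river: ρ → (-1,25,3)
river: ρ → (3,23,-9)
river: ρ → (-9,13,13)
closes: descent 0, river 6
min |a| on river = 1

1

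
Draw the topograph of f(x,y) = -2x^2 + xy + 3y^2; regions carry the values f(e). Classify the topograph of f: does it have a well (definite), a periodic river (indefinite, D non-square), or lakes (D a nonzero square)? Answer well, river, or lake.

D = b²−4ac = 1² − 4·(-2)·3 = 25
D = 5² is a perfect square ⇒ form factors over ℤ ⇒ lakes

lake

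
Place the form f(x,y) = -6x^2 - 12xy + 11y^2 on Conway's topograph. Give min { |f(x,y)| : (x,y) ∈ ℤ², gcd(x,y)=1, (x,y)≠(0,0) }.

descent: ρ → (11,12,-6)  [lands on river]
river: ρ → (-6,12,11)
river: ρ → (11,10,-7)
river: ρ → (-7,18,3)
river: ρ → (3,18,-7)
river: ρ → (-7,10,11)
closes: descent 1, river 6
min |a| on river = 3

3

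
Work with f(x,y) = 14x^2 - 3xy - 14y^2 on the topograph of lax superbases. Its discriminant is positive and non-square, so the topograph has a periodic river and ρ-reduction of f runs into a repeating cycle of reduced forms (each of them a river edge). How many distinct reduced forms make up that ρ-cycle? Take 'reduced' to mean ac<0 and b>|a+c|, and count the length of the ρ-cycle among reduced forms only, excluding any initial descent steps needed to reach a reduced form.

D = 793, ⌊√D⌋ = 28
descent: ρ → (-14,3,14)  [lands on river]
river: ρ → (14,25,-3)
river: ρ → (-3,23,22)
river: ρ → (22,21,-4)
river: ρ → (-4,27,4)
river: ρ → (4,21,-22)
river: ρ → (-22,23,3)
river: ρ → (3,25,-14)
ρ-cycle length = 8 (tail of 1 descent step not counted)

8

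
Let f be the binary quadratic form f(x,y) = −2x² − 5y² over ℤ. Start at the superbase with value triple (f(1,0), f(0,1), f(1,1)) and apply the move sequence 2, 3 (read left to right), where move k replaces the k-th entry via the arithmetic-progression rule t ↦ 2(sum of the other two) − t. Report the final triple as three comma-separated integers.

start (-2,-5,-7) = (f(1,0),f(0,1),f(1,1))
replace slot 2: 2·((-2)+(-7)) − (-5) = -13 → (-2,-13,-7)
replace slot 3: 2·((-2)+(-13)) − (-7) = -23 → (-2,-13,-23)

-2,-13,-23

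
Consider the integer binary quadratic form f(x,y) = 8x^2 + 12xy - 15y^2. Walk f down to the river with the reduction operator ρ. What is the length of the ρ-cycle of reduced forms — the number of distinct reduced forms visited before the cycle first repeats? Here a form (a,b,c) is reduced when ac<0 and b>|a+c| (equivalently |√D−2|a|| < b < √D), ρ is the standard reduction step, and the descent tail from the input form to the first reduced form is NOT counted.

D = 624, ⌊√D⌋ = 24
river: ρ → (-15,18,5)
river: ρ → (5,22,-7)
river: ρ → (-7,20,8)
river: ρ → (8,12,-15)
ρ-cycle length = 4 (tail of 0 descent steps not counted)

4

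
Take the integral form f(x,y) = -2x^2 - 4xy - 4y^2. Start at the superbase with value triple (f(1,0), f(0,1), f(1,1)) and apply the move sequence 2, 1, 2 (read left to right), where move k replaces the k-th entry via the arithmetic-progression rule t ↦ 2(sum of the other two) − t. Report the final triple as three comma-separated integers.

start (-2,-4,-10) = (f(1,0),f(0,1),f(1,1))
replace slot 2: 2·((-2)+(-10)) − (-4) = -20 → (-2,-20,-10)
replace slot 1: 2·((-20)+(-10)) − (-2) = -58 → (-58,-20,-10)
replace slot 2: 2·((-58)+(-10)) − (-20) = -116 → (-58,-116,-10)

-58,-116,-10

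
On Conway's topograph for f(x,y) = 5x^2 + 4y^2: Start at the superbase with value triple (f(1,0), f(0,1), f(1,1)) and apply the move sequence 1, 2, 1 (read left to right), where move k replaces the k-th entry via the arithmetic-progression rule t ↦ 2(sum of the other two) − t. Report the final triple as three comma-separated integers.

start (5,4,9) = (f(1,0),f(0,1),f(1,1))
replace slot 1: 2·(4+9) − 5 = 21 → (21,4,9)
replace slot 2: 2·(21+9) − 4 = 56 → (21,56,9)
replace slot 1: 2·(56+9) − 21 = 109 → (109,56,9)

109,56,9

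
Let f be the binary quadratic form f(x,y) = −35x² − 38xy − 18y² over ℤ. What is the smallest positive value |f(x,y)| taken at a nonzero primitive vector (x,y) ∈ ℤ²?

translate: b→-32 (≡38 mod 70), so (35,38,18)→(35,-32,15)
flip: (35,-32,15)→(15,32,35)
translate: b→2 (≡32 mod 30), so (15,32,35)→(15,2,18)
reduced (well bottom): (15,2,18) with a≤c, −a<b≤a
well minimum |f| = |-15| = 15 (negative-definite)

15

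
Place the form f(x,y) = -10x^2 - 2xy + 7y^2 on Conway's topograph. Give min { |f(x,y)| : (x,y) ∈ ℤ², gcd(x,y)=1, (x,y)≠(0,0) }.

descent: ρ → (7,16,-1)  [lands on river]
river: ρ → (-1,16,7)
river: ρ → (7,12,-5)
river: ρ → (-5,8,11)
river: ρ → (11,14,-2)
river: ρ → (-2,14,11)
river: ρ → (11,8,-5)
river: ρ → (-5,12,7)
closes: descent 1, river 8
min |a| on river = 1

1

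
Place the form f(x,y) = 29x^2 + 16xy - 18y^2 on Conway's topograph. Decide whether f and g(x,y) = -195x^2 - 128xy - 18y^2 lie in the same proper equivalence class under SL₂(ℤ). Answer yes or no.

D₁ = 2344, D₂ = 2344
river cycle of f (length 42): (-18, 20, 27), (27, 34, -11), (-11, 32, 30), (30, 28, -13), (-13, 24, 34), (34, 44, -3), (-3, 46, 19), (19, 30, -19), (-19, 46, 3), (3, 44, -34), … (32 more)
river cycle of g (length 42): (-18, 20, 27), (27, 34, -11), (-11, 32, 30), (30, 28, -13), (-13, 24, 34), (34, 44, -3), (-3, 46, 19), (19, 30, -19), (-19, 46, 3), (3, 44, -34), … (32 more)
cycles coincide ⇒ equivalent

yes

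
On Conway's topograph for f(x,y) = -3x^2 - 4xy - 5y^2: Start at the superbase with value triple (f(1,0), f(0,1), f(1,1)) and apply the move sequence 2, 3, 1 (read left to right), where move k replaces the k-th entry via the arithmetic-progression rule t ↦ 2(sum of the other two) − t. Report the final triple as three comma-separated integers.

start (-3,-5,-12) = (f(1,0),f(0,1),f(1,1))
replace slot 2: 2·((-3)+(-12)) − (-5) = -25 → (-3,-25,-12)
replace slot 3: 2·((-3)+(-25)) − (-12) = -44 → (-3,-25,-44)
replace slot 1: 2·((-25)+(-44)) − (-3) = -135 → (-135,-25,-44)

-135,-25,-44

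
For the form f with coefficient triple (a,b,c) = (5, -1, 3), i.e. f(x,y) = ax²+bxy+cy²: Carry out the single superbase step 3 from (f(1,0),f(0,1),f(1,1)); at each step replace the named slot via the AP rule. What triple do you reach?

start (5,3,7) = (f(1,0),f(0,1),f(1,1))
replace slot 3: 2·(5+3) − 7 = 9 → (5,3,9)

5,3,9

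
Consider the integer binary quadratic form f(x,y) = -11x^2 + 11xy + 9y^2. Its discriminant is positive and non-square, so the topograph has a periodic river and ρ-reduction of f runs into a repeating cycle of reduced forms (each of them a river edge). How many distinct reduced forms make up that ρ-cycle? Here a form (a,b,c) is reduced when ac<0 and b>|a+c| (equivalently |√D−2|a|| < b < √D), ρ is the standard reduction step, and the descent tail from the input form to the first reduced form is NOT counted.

D = 517, ⌊√D⌋ = 22
river: ρ → (9,7,-13)
river: ρ → (-13,19,3)
river: ρ → (3,17,-19)
river: ρ → (-19,21,1)
river: ρ → (1,21,-19)
river: ρ → (-19,17,3)
river: ρ → (3,19,-13)
river: ρ → (-13,7,9)
river: ρ → (9,11,-11)
river: ρ → (-11,11,9)
ρ-cycle length = 10 (tail of 0 descent steps not counted)

10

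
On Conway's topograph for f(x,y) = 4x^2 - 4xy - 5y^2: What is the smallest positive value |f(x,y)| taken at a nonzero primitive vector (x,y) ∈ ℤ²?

descent: ρ → (-5,4,4)  [lands on river]
river: ρ → (4,4,-5)
river: ρ → (-5,6,3)
river: ρ → (3,6,-5)
closes: descent 1, river 4
min |a| on river = 3

3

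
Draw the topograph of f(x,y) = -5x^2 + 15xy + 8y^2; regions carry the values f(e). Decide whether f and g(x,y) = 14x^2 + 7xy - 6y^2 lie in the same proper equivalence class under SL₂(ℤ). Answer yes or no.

D₁ = 385, D₂ = 385
river cycle of f (length 10): (8, 17, -3), (-3, 19, 2), (2, 17, -12), (-12, 7, 7), (7, 7, -12), (-12, 17, 2), (2, 19, -3), (-3, 17, 8), (8, 15, -5), (-5, 15, 8)
river cycle of g (length 12): (-6, 17, 4), (4, 15, -10), (-10, 5, 9), (9, 13, -6), (-6, 11, 11), (11, 11, -6), (-6, 13, 9), (9, 5, -10), (-10, 15, 4), (4, 17, -6), … (2 more)
cycles differ ⇒ inequivalent

no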